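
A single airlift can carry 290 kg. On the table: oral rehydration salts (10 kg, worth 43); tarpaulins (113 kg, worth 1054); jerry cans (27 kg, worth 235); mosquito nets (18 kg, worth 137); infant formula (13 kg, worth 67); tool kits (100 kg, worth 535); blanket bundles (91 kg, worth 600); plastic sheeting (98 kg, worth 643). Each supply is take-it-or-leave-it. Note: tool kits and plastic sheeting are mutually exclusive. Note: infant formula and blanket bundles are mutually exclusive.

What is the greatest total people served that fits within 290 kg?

2179

Best packing: oral rehydration salts + tarpaulins + jerry cans + mosquito nets + infant formula + plastic sheeting — 279 kg, 2179 total.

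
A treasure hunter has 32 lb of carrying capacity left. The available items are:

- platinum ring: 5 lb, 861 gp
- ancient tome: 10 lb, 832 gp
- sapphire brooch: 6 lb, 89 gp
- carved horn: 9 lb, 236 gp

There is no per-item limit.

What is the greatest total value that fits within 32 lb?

5166

Best packing: 6×platinum ring — 30 lb, 5166 total.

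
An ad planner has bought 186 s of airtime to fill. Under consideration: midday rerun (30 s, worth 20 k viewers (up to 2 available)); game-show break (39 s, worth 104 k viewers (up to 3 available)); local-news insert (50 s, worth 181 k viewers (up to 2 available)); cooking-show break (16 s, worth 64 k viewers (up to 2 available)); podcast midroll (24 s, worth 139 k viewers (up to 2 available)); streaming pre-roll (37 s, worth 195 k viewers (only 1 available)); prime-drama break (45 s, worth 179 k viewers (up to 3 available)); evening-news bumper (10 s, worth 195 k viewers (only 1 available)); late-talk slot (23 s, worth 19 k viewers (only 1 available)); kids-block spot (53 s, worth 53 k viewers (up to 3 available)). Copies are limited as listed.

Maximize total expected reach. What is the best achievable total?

Greedy by ratio would take 2×cooking-show break + 2×podcast midroll + streaming pre-roll + prime-drama break + evening-news bumper: 172 s used, total 975.
The 32 s tied up in 2×cooking-show break is better spent on prime-drama break — total rises to 1026 (185 s).
No other feasible combination exceeds 1026.

1026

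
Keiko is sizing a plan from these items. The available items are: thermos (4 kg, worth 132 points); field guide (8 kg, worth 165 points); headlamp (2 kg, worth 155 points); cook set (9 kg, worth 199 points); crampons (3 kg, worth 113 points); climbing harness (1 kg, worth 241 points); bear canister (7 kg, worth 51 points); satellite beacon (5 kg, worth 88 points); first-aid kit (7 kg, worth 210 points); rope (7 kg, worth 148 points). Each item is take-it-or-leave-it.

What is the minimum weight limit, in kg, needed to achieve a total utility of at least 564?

10

Minimise kg subject to total utility ≥ 564.
Taking thermos + headlamp + crampons + climbing harness gives 641 (≥ 564) for 10 kg.
Any bundle with less than 10 kg falls short of 564.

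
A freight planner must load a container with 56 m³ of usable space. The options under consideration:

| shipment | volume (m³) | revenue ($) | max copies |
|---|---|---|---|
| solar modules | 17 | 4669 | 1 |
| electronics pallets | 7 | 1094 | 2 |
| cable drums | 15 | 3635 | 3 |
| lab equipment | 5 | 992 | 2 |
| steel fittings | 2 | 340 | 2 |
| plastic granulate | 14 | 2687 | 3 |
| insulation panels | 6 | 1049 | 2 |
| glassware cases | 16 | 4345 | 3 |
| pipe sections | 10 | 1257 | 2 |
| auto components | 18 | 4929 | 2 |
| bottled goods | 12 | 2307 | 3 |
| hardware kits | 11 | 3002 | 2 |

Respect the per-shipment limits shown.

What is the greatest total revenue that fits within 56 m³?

Greedy by ratio would take solar modules + steel fittings + 2×auto components: 55 m³ used, total 14867.
Reworking the packing: glassware cases + auto components + 2×hardware kits uses 56 m³ and improves the total to 15278.
Every other selection either busts 56 m³ or exceeds an availability limit or fails to beat 15278.

15278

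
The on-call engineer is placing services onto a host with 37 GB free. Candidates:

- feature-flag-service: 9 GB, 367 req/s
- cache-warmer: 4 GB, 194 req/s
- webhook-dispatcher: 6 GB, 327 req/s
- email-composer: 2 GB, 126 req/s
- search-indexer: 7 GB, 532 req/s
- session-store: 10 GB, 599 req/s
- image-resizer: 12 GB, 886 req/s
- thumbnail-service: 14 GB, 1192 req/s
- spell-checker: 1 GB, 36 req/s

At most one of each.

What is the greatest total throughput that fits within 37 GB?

Density check — thumbnail-service 85.14, search-indexer 76.00, image-resizer 73.83 are the best per GB.
Filling by ratio: email-composer + search-indexer + image-resizer + thumbnail-service + spell-checker for 2772, with 1 GB left unused.
Dropping email-composer and spell-checker frees 3 GB; slotting in cache-warmer (4 GB) lifts the total to 2804 at 37 GB.
Runner-up email-composer + search-indexer + image-resizer + thumbnail-service + spell-checker tops out at 2772.

2804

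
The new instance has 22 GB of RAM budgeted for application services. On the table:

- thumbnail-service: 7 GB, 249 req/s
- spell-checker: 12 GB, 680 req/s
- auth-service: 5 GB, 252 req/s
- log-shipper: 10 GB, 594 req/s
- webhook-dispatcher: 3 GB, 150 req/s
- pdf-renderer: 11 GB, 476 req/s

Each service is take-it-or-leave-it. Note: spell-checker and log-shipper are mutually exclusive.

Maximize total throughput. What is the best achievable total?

Density check — log-shipper 59.40, spell-checker 56.67, auth-service 50.40 are the best per GB.
Best packing: thumbnail-service + auth-service + log-shipper — 22 GB, 1095 total.

1095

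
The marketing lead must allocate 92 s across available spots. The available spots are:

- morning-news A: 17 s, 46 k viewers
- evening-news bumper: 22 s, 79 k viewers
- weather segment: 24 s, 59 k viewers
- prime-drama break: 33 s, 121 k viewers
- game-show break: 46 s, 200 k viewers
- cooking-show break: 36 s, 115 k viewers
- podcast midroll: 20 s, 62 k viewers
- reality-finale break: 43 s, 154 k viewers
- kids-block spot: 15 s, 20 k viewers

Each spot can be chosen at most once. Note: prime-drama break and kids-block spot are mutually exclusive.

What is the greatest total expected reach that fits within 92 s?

Taking the top-ratio spots first gives prime-drama break + game-show break for 321 (79 s).
Replace prime-drama break with reality-finale break: the trade gains 33 net, giving 354 at 89 s.
Every other selection either busts 92 s or breaks a pairing rule or fails to beat 354.

354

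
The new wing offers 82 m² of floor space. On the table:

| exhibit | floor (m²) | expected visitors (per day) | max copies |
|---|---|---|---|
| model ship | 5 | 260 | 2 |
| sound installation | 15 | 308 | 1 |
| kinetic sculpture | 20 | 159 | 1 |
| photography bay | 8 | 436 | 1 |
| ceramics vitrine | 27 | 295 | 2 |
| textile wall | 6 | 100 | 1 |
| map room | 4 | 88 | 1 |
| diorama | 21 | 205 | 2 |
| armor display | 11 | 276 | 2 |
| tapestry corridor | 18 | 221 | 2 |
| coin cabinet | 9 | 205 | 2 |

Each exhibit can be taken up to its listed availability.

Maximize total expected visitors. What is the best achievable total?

2326

By expected visitors per m²: photography bay 54.50, model ship 52.00, armor display 25.09 lead.
Taking the top-ratio exhibits first gives 2×model ship + sound installation + photography bay + map room + 2×armor display + 2×coin cabinet for 2314 (77 m²).
The 4 m² tied up in map room is better spent on textile wall — total rises to 2326 (79 m²).
No other feasible combination exceeds 2326.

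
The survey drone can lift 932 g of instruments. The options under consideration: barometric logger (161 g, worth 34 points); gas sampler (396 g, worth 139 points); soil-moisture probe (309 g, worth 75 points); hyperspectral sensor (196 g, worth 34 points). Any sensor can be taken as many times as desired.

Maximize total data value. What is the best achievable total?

278

The ratio ordering already packs tightly: 2×gas sampler, 792 g, 278.
Nothing else within 932 g beats 278.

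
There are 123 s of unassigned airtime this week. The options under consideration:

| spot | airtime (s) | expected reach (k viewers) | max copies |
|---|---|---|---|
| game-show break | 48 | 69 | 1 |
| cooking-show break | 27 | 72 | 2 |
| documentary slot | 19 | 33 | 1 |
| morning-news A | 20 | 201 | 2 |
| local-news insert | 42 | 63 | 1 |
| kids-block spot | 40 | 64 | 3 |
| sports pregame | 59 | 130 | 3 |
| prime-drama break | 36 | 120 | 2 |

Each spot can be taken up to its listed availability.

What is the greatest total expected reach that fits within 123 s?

642

The ratio ordering already packs tightly: 2×morning-news A + 2×prime-drama break, 112 s, 642.
No other feasible combination exceeds 642.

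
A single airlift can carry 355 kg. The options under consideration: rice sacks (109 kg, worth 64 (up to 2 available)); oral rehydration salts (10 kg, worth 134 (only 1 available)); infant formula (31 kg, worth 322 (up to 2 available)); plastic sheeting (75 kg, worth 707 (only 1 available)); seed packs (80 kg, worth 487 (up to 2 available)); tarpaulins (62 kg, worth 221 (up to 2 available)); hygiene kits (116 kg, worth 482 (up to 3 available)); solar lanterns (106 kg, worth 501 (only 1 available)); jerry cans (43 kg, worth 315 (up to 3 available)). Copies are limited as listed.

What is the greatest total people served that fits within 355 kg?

The ratio heuristic lands on oral rehydration salts + 2×infant formula + plastic sheeting + tarpaulins + 3×jerry cans (2651) but leaves 17 kg idle.
Replace oral rehydration salts and tarpaulins with seed packs: the trade gains 132 net, giving 2783 at 346 kg.

2783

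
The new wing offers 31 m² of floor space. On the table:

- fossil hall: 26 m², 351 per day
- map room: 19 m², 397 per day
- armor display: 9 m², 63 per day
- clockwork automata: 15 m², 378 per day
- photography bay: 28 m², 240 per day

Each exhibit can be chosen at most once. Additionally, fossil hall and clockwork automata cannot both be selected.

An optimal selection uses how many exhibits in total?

2

Best achievable expected visitors is 460.
One optimal bundle: map room + armor display (28 m²).
All optima have 2 exhibits.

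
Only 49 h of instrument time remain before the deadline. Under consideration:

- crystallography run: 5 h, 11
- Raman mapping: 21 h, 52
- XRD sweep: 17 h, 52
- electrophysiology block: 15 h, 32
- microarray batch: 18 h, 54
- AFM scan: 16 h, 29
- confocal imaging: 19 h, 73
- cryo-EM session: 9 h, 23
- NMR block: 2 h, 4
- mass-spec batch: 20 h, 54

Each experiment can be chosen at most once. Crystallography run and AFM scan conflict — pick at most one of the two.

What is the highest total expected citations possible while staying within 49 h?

Filling by ratio: XRD sweep + confocal imaging + cryo-EM session + NMR block for 152, with 2 h left unused.
Dropping XRD sweep frees 17 h; slotting in microarray batch (18 h) lifts the total to 154 at 48 h.
Runner-up XRD sweep + confocal imaging + cryo-EM session + NMR block tops out at 152.

154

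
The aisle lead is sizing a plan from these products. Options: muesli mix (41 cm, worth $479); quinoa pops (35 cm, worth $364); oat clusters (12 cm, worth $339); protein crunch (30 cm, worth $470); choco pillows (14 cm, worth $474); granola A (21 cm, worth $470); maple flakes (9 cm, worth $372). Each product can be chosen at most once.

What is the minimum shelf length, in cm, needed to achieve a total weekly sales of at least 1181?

35

Need the lightest bundle worth ≥ 1181.
Taking oat clusters + choco pillows + maple flakes gives 1185 (≥ 1181) for 35 cm.
Below 35 cm the best achievable stays under 1181.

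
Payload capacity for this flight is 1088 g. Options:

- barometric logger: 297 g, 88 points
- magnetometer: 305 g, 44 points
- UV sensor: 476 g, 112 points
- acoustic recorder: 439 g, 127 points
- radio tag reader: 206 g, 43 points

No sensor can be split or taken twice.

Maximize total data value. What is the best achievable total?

259

The ratio heuristic lands on barometric logger + acoustic recorder + radio tag reader (258) but leaves 146 g idle.
Dropping radio tag reader frees 206 g; slotting in magnetometer (305 g) lifts the total to 259 at 1041 g.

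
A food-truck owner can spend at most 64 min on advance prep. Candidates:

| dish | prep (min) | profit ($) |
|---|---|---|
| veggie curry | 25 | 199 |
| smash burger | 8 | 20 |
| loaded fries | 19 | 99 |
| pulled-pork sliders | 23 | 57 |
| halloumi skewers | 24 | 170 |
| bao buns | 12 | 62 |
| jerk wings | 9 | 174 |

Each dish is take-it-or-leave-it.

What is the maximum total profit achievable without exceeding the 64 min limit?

543

The ratio ordering already packs tightly: veggie curry + halloumi skewers + jerk wings, 58 min, 543.
Next best is loaded fries + halloumi skewers + bao buns + jerk wings at 505 (64 min) — short by 38.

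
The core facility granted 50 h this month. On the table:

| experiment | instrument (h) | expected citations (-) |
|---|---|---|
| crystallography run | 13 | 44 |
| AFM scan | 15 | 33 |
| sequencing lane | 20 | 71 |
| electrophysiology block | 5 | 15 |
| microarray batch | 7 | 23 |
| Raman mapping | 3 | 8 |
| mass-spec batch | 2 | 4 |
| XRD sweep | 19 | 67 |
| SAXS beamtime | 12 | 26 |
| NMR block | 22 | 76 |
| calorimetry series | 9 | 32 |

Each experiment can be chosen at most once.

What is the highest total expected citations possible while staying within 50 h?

175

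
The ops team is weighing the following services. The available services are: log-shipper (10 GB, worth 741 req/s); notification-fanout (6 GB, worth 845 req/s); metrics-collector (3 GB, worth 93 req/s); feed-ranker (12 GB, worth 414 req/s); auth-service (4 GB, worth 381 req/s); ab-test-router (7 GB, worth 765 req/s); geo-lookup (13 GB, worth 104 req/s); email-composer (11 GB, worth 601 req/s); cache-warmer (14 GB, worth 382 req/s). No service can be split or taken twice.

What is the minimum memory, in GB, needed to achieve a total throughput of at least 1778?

17

Look for the lowest-memory combination reaching 1778.
Taking notification-fanout + auth-service + ab-test-router gives 1991 (≥ 1778) for 17 GB.
No combination under 17 GB hits 1778.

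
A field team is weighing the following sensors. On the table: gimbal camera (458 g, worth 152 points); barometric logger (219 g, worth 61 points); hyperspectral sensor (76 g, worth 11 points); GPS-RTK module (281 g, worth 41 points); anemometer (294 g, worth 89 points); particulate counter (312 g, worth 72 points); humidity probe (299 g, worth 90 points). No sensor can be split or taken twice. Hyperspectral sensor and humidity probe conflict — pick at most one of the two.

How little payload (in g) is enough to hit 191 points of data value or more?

677

Need the lightest bundle worth ≥ 191.
gimbal camera + barometric logger: 213 data value at 677 g.
No combination under 677 g hits 191.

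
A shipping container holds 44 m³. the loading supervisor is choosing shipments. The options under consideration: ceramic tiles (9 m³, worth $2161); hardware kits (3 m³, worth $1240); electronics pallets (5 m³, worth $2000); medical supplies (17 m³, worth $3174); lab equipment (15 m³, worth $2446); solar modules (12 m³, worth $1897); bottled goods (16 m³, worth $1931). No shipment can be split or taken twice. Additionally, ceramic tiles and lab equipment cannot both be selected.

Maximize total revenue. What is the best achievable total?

Greedy by ratio would take ceramic tiles + hardware kits + electronics pallets + medical supplies: 34 m³ used, total 8575.
The 3 m³ tied up in hardware kits is better spent on solar modules — total rises to 9232 (43 m³).
The closest alternative, hardware kits + electronics pallets + medical supplies + lab equipment, reaches only 8860.

9232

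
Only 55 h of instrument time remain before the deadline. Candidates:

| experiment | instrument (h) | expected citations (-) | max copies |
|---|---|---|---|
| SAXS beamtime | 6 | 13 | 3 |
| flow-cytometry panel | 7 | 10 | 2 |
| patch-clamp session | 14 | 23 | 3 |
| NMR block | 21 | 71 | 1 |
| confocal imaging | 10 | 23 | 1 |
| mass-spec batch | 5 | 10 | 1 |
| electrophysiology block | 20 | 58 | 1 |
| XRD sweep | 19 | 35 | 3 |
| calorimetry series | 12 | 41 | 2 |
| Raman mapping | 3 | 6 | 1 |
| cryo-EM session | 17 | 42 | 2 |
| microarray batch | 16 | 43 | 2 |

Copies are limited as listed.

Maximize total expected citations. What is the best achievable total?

176

Taking NMR block + confocal imaging + 2×calorimetry series: 55 h used, 176 in expected citations.
No other feasible combination exceeds 176.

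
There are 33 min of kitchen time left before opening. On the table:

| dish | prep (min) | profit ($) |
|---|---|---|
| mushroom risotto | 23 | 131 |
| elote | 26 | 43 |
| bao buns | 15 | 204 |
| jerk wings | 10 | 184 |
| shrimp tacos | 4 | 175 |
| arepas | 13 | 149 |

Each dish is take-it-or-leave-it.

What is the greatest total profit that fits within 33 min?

The ratio ordering already packs tightly: bao buns + jerk wings + shrimp tacos, 29 min, 563.
Next best is bao buns + shrimp tacos + arepas at 528 (32 min) — short by 35.

563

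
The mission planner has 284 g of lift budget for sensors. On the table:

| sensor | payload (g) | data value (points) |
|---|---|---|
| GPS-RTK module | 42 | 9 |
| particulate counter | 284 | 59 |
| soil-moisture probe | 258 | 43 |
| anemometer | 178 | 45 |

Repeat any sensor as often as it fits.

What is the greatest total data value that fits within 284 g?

The ratio ordering already packs tightly: 2×GPS-RTK module + anemometer, 262 g, 63.
That's the maximum — no swap from here does better than 63.

63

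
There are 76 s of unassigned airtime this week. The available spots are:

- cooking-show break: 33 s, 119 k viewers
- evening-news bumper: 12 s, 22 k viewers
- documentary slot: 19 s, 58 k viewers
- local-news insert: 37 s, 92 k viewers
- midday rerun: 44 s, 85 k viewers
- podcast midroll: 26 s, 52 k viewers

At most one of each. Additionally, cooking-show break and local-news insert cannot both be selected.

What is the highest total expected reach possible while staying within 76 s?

The ratio ordering already packs tightly: cooking-show break + evening-news bumper + documentary slot, 64 s, 199.
Every other selection either busts 76 s or breaks a pairing rule or fails to beat 199.

199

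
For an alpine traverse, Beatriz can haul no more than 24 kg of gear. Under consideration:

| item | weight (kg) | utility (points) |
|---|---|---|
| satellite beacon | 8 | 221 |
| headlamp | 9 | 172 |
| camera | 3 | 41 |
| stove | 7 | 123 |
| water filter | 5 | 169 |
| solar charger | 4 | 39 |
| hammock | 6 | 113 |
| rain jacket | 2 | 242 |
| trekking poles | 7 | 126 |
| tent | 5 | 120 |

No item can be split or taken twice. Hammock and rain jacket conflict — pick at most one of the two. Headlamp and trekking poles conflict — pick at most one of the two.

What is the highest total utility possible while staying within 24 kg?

A density-first pass picks satellite beacon + camera + water filter + rain jacket + tent — 793 at 23 kg.
The 8 kg tied up in camera and tent is better spent on headlamp — total rises to 804 (24 kg).

804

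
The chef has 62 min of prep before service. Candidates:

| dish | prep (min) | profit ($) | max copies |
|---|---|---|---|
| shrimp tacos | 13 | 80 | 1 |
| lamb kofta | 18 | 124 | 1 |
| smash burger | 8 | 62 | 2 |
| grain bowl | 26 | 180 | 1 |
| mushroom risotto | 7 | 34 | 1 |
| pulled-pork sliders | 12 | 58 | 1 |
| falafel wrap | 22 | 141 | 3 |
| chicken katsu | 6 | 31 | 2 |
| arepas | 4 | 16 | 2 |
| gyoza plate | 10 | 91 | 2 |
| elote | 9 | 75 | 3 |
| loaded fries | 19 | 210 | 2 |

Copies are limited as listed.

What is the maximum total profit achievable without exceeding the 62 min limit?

618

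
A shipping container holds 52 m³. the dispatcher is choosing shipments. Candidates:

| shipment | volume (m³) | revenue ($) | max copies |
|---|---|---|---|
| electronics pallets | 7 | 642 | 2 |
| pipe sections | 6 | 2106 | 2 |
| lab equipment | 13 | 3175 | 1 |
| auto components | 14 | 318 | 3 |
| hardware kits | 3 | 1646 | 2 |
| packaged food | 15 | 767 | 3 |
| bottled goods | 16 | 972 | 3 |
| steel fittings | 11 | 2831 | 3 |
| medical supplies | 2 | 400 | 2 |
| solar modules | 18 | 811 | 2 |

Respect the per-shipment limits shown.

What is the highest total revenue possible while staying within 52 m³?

15997

The ratio ordering already packs tightly: 2×pipe sections + 2×hardware kits + 3×steel fittings, 51 m³, 15997.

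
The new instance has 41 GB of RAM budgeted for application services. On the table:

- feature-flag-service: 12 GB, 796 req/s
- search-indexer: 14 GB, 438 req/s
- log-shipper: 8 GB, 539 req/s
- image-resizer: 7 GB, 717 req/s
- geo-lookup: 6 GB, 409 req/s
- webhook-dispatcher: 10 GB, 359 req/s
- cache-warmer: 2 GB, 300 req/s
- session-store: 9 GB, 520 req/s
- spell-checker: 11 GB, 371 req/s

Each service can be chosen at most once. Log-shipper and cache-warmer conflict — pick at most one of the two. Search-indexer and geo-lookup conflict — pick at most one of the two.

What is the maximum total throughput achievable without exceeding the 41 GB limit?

2742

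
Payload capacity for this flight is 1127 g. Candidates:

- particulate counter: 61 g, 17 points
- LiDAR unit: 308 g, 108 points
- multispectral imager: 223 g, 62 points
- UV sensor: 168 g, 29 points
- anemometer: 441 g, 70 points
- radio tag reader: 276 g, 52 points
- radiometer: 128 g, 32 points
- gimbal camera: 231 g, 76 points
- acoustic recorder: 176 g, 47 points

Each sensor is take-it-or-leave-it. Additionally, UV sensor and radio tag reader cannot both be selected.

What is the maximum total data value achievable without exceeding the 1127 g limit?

342

Particulate counter + LiDAR unit + multispectral imager + radiometer + gimbal camera + acoustic recorder uses 1127 of the 1127 g and totals 342.
The closest alternative, LiDAR unit + multispectral imager + radiometer + gimbal camera + acoustic recorder, reaches only 325.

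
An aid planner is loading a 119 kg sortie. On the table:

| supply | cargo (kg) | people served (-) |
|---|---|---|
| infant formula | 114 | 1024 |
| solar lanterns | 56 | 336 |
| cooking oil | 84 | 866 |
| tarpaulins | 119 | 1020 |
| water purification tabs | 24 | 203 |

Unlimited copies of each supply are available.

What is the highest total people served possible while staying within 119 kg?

1069

Cooking oil + water purification tabs uses 108 of the 119 kg and totals 1069.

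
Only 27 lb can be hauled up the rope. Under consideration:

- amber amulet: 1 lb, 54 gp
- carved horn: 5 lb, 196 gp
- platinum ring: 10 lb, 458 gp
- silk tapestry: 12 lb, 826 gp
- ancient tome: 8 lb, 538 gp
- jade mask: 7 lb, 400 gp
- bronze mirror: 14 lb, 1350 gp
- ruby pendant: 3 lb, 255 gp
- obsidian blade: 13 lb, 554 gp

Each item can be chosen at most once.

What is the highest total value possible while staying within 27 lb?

By value per lb: bronze mirror 96.43, ruby pendant 85.00, silk tapestry 68.83, ancient tome 67.25 lead.
Greedy by ratio would take amber amulet + ancient tome + bronze mirror + ruby pendant: 26 lb used, total 2197.
Dropping ancient tome and ruby pendant frees 11 lb; slotting in silk tapestry (12 lb) lifts the total to 2230 at 27 lb.

2230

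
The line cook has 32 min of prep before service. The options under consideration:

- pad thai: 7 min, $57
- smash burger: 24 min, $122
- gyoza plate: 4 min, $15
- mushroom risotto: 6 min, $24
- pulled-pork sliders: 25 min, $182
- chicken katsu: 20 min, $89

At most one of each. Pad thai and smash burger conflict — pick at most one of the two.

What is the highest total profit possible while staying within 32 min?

Ranking by ratio (profit/min): pad thai 8.14, pulled-pork sliders 7.28, smash burger 5.08.
Pad thai + pulled-pork sliders uses 32 of the 32 min and totals 239.

239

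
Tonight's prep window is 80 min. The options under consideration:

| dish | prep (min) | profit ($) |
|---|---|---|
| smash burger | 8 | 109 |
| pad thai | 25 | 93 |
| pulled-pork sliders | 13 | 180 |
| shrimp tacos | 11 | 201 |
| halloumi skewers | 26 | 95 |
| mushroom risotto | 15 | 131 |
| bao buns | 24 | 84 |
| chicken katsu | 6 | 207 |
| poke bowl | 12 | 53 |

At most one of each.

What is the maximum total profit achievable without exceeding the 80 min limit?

923

Ranking by ratio (profit/min): chicken katsu 34.50, shrimp tacos 18.27, pulled-pork sliders 13.85, smash burger 13.62.
Filling by ratio: smash burger + pulled-pork sliders + shrimp tacos + mushroom risotto + chicken katsu + poke bowl for 881, with 15 min left unused.
Replace poke bowl with halloumi skewers: the trade gains 42 net, giving 923 at 79 min.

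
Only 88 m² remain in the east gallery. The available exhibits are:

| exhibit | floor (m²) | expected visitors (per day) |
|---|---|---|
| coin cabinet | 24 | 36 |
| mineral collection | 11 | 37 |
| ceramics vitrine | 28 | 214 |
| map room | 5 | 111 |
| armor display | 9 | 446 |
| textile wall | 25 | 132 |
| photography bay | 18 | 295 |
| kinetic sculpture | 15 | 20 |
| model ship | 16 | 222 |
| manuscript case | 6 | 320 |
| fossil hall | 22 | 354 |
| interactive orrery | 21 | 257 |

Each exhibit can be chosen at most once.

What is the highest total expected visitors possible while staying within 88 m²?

Ranking by ratio (expected visitors/m²): manuscript case 53.33, armor display 49.56, map room 22.20.
Best packing: mineral collection + map room + armor display + photography bay + model ship + manuscript case + fossil hall — 87 m², 1785 total.
Nothing else within 88 m² beats 1785.

1785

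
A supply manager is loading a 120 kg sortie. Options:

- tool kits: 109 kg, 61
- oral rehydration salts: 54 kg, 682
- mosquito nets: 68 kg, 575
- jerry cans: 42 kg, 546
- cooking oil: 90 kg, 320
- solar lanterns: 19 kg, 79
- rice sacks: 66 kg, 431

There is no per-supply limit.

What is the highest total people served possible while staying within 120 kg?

1364

A density-first pass picks 2×jerry cans + solar lanterns — 1171 at 103 kg.
Dropping 2×jerry cans and solar lanterns frees 103 kg; slotting in 2×oral rehydration salts (108 kg) lifts the total to 1364 at 108 kg.
Nothing else within 120 kg beats 1364.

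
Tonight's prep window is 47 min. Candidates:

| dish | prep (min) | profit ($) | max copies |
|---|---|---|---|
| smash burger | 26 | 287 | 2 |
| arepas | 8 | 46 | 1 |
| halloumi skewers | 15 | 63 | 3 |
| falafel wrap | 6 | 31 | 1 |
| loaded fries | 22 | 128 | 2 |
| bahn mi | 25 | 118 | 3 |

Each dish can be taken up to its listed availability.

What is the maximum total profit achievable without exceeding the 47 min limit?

381

A density-first pass picks smash burger + arepas + falafel wrap — 364 at 40 min.
Dropping arepas frees 8 min; slotting in halloumi skewers (15 min) lifts the total to 381 at 47 min.
No other feasible combination exceeds 381.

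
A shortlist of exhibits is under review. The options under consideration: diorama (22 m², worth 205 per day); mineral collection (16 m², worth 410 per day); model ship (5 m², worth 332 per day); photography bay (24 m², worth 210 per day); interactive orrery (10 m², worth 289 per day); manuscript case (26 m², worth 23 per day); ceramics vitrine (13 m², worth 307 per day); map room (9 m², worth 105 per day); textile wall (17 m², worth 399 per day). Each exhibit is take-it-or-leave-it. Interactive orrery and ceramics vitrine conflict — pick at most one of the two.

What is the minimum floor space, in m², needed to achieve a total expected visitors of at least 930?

31

Minimise m² subject to total expected visitors ≥ 930.
Taking mineral collection + model ship + interactive orrery gives 1031 (≥ 930) for 31 m².
No combination under 31 m² hits 930.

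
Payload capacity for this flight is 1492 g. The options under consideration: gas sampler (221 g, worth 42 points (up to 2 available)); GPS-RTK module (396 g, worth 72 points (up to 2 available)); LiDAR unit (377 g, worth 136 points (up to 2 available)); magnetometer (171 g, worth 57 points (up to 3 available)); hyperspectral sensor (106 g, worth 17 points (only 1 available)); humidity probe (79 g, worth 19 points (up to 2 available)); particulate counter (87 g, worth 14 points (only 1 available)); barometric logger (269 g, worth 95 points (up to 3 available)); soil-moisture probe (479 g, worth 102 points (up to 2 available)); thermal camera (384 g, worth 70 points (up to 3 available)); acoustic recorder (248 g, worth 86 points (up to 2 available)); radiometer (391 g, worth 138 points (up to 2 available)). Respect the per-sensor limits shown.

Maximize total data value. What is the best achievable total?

524

The ratio heuristic lands on 2×LiDAR unit + magnetometer + 2×barometric logger (519) but leaves 29 g idle.
The 538 g tied up in 2×barometric logger is better spent on magnetometer + radiometer — total rises to 524 (1487 g).
No other feasible combination exceeds 524.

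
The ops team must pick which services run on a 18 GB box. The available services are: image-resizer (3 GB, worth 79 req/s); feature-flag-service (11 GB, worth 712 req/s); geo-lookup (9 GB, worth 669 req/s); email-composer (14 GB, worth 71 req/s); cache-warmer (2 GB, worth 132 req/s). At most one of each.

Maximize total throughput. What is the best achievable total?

923

Filling by ratio: image-resizer + geo-lookup + cache-warmer for 880, with 4 GB left unused.
The 9 GB tied up in geo-lookup is better spent on feature-flag-service — total rises to 923 (16 GB).
Nothing else within 18 GB beats 923.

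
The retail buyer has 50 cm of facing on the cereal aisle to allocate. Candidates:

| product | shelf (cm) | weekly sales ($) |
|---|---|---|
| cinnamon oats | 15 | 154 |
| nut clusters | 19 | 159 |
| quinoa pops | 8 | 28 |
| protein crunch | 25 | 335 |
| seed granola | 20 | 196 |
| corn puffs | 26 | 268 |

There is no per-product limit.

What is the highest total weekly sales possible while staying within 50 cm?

670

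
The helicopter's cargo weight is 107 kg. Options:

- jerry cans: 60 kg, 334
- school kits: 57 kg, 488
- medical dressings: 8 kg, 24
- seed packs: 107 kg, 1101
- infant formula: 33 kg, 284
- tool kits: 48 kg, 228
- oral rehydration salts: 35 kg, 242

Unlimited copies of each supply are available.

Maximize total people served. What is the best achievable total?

1101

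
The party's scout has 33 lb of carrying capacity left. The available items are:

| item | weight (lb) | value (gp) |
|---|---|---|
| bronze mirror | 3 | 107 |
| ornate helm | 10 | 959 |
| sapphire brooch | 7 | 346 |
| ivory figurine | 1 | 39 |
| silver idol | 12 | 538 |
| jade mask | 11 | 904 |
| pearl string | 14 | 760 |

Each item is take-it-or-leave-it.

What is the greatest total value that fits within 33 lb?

A density-first pass picks bronze mirror + ornate helm + sapphire brooch + ivory figurine + jade mask — 2355 at 32 lb.
The 11 lb tied up in bronze mirror and sapphire brooch and ivory figurine is better spent on silver idol — total rises to 2401 (33 lb).
Nothing else within 33 lb beats 2401.

2401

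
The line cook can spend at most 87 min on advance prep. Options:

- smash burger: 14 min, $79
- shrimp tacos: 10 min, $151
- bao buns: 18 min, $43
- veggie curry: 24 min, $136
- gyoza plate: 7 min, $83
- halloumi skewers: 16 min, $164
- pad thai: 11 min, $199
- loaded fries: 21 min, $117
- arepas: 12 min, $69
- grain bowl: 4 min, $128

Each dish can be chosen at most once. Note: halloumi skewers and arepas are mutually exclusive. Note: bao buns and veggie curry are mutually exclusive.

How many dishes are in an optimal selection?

Best achievable profit is 940.
smash burger + shrimp tacos + veggie curry + gyoza plate + halloumi skewers + pad thai + grain bowl hits 940 at 86 min.
Every optimal selection uses 7 dishes.

7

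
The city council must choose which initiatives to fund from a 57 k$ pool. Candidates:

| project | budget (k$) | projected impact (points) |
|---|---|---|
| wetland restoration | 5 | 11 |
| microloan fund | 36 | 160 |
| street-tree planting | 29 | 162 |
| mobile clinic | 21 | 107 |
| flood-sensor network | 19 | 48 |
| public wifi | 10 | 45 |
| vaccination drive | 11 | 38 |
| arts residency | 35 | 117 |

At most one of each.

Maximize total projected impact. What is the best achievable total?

280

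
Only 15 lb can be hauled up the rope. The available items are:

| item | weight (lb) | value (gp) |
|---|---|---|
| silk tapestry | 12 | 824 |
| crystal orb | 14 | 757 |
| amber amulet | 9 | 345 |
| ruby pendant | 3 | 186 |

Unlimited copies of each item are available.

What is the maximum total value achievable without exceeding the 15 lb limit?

1010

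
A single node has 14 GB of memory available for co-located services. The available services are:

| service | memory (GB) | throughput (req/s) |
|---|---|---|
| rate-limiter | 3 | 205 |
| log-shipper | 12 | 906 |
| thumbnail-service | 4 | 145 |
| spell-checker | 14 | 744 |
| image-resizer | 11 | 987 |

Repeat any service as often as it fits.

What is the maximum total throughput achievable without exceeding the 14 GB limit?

1192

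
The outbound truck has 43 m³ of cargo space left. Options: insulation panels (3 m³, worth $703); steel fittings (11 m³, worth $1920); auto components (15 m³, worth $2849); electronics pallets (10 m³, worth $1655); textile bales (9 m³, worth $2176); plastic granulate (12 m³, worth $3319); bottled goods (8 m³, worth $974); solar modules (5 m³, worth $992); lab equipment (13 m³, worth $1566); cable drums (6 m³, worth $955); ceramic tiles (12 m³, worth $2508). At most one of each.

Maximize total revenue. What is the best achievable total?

Best packing: insulation panels + textile bales + plastic granulate + solar modules + ceramic tiles — 41 m³, 9698 total.

9698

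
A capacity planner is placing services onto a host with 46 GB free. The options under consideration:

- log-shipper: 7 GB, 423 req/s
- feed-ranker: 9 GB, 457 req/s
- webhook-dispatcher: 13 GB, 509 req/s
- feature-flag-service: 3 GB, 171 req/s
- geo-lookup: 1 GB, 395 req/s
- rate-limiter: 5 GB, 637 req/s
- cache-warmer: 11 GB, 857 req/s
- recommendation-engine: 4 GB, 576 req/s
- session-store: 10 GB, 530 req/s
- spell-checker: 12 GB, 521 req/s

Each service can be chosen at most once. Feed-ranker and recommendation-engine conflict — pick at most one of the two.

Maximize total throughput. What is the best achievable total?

The ratio heuristic lands on log-shipper + feature-flag-service + geo-lookup + rate-limiter + cache-warmer + recommendation-engine + session-store (3589) but leaves 5 GB idle.
Dropping log-shipper frees 7 GB; slotting in spell-checker (12 GB) lifts the total to 3687 at 46 GB.
Next best is log-shipper + feature-flag-service + geo-lookup + rate-limiter + cache-warmer + recommendation-engine + session-store at 3589 (41 GB) — short by 98.

3687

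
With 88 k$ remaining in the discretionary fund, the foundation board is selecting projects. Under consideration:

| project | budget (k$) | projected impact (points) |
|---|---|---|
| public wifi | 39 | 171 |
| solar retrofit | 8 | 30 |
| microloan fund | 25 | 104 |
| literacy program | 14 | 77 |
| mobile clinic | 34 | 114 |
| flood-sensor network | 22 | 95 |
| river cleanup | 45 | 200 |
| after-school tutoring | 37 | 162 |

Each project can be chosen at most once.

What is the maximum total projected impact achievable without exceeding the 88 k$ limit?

382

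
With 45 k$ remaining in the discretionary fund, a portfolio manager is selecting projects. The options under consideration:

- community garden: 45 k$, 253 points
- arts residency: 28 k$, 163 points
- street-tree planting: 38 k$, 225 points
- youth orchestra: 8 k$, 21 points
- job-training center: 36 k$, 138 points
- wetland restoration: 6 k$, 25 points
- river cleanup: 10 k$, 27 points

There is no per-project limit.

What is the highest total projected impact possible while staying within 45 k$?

253

Filling by ratio: street-tree planting + wetland restoration for 250, with 1 k$ left unused.
Dropping street-tree planting and wetland restoration frees 44 k$; slotting in community garden (45 k$) lifts the total to 253 at 45 k$.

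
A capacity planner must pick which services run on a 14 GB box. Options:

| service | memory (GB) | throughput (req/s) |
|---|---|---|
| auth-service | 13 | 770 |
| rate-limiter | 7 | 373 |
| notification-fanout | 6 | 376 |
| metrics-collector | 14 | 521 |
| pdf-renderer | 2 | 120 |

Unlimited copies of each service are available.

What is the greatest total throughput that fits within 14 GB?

872

2×notification-fanout + pdf-renderer uses 14 of the 14 GB and totals 872.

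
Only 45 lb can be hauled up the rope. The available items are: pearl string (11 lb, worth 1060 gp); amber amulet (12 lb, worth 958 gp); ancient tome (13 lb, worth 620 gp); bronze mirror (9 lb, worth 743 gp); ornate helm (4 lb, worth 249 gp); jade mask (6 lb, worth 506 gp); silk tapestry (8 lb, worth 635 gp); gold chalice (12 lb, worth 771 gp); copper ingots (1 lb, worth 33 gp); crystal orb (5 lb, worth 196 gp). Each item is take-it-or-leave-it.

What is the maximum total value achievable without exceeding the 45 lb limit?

A density-first pass picks pearl string + amber amulet + bronze mirror + ornate helm + jade mask + copper ingots — 3549 at 43 lb.
Replace jade mask with silk tapestry: the trade gains 129 net, giving 3678 at 45 lb.
Runner-up pearl string + amber amulet + bronze mirror + ornate helm + silk tapestry tops out at 3645.

3678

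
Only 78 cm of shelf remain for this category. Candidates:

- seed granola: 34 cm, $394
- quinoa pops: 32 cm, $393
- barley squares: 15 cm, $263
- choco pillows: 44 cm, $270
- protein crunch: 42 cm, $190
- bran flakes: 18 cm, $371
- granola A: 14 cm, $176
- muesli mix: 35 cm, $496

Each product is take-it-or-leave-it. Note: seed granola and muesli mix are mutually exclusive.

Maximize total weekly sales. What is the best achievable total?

Density check — bran flakes 20.61, barley squares 17.53, muesli mix 14.17, granola A 12.57 are the best per cm.
The ratio ordering already packs tightly: barley squares + bran flakes + muesli mix, 68 cm, 1130.
The closest alternative, bran flakes + granola A + muesli mix, reaches only 1043.

1130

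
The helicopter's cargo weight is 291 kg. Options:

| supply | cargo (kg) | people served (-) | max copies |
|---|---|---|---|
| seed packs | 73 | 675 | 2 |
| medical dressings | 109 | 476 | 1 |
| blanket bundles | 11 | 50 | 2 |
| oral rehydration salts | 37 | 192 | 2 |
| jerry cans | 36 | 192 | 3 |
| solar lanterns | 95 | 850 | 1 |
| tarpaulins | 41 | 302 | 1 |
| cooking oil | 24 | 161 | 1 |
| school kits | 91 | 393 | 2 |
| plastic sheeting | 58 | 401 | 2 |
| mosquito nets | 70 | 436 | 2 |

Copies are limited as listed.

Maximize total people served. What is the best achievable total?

2502

The ratio ordering already packs tightly: 2×seed packs + solar lanterns + tarpaulins, 282 kg, 2502.
That's the maximum — no swap from here does better than 2502.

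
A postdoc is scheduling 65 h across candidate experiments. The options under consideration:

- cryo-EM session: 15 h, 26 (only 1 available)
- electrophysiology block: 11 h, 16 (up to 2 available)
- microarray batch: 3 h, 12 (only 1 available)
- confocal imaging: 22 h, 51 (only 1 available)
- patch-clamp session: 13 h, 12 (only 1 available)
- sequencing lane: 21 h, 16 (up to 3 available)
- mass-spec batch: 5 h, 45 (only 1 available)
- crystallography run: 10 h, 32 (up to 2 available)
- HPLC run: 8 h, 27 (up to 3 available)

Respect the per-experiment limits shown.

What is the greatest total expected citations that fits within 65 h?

221

A density-first pass picks electrophysiology block + microarray batch + mass-spec batch + 2×crystallography run + 3×HPLC run — 218 at 63 h.
The 21 h tied up in electrophysiology block and crystallography run is better spent on confocal imaging — total rises to 221 (64 h).
Every other selection either busts 65 h or exceeds an availability limit or fails to beat 221.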